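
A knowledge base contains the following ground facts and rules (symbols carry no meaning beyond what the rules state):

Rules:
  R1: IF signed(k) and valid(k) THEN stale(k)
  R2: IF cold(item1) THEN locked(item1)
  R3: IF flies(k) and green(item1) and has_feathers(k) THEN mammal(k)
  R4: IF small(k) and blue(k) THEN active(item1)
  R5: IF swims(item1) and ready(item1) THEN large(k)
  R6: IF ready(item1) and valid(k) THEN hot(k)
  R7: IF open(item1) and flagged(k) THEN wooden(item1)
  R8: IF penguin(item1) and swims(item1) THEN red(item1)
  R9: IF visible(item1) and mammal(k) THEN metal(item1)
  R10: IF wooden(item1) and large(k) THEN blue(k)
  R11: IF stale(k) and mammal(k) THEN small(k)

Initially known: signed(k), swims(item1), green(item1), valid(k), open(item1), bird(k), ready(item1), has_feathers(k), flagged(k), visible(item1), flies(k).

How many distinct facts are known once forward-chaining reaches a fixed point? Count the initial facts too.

20

Round 1: R1 [IF signed(k) and valid(k) THEN stale(k)]; R3 [IF flies(k) and green(item1) and has_feathers(k) THEN mammal(k)]; R5 [IF swims(item1) and ready(item1) THEN large(k)]; R6 [IF ready(item1) and valid(k) THEN hot(k)]; R7 [IF open(item1) and flagged(k) THEN wooden(item1)]. Adds stale(k), mammal(k), large(k), hot(k), wooden(item1).
Round 2: R9 [IF visible(item1) and mammal(k) THEN metal(item1)]; R10 [IF wooden(item1) and large(k) THEN blue(k)]; R11 [IF stale(k) and mammal(k) THEN small(k)]. Adds metal(item1), blue(k), small(k).
Round 3: R4 [IF small(k) and blue(k) THEN active(item1)]. Adds active(item1).
Closure: {active(item1), bird(k), blue(k), flagged(k), flies(k), green(item1), has_feathers(k), hot(k), large(k), mammal(k), metal(item1), open(item1), ready(item1), signed(k), small(k), stale(k), swims(item1), valid(k), visible(item1), wooden(item1)} — 20 facts.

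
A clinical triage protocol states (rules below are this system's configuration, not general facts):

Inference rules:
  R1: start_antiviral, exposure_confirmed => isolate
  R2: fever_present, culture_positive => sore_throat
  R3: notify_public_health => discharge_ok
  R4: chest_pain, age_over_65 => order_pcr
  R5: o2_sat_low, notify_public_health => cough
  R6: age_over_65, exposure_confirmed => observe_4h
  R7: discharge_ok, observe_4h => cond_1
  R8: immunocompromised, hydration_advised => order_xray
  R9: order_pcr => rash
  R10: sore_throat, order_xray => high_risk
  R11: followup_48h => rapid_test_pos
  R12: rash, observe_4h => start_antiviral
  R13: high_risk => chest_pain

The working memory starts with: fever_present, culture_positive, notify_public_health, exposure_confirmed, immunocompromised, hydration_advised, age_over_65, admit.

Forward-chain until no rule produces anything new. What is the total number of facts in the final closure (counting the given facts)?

Round 1 fires R2, R3, R6, R8, giving sore_throat, discharge_ok, observe_4h, order_xray.
Round 2 fires R7, R10, giving cond_1, high_risk.
Round 3 fires R13, giving chest_pain.
Round 4 fires R4, giving order_pcr.
Round 5 fires R9, giving rash.
Round 6 fires R12, giving start_antiviral.
Round 7 fires R1, giving isolate.
Closure: {admit, age_over_65, chest_pain, cond_1, culture_positive, discharge_ok, exposure_confirmed, fever_present, high_risk, hydration_advised, immunocompromised, isolate, notify_public_health, observe_4h, order_pcr, order_xray, rash, sore_throat, start_antiviral} — 19 facts.

19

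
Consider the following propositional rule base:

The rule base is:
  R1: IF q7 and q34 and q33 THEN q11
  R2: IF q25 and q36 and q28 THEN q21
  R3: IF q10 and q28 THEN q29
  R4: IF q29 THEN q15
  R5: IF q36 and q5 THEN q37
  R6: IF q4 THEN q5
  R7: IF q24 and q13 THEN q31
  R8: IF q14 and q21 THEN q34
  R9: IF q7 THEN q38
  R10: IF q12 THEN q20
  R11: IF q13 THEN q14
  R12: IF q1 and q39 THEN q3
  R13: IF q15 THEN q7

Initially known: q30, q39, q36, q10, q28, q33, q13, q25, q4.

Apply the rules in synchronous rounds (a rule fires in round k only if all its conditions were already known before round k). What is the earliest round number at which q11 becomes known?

Round 1 fires R2, R3, R6, R11, giving q21, q29, q5, q14.
Round 2 fires R4, R5, R8, giving q15, q37, q34.
Round 3 fires R13, giving q7.
Round 4 fires R1, R9, giving q11, q38.
q11 first appears in round 4.

4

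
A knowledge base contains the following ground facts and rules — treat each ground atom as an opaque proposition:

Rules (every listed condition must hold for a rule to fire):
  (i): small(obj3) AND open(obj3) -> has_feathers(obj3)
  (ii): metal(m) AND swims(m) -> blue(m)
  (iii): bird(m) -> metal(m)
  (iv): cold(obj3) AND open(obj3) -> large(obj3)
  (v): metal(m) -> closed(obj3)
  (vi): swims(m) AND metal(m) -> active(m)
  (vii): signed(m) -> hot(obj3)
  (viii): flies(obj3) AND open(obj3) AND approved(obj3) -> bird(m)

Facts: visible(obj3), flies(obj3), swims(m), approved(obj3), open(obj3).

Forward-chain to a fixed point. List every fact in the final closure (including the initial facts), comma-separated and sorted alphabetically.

active(m), approved(obj3), bird(m), blue(m), closed(obj3), flies(obj3), metal(m), open(obj3), swims(m), visible(obj3)

Round 1 — (viii), derive bird(m).
Round 2 — (iii), derive metal(m).
Round 3 — (ii), (v), (vi), derive blue(m), closed(obj3), active(m).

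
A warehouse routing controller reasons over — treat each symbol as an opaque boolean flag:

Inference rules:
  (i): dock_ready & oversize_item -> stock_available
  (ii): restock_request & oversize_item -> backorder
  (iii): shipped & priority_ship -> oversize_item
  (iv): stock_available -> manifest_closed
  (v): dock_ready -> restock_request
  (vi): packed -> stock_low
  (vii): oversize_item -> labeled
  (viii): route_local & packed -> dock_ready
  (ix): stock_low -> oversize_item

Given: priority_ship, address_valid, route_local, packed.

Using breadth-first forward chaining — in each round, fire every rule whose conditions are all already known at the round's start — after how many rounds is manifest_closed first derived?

4

[1] (vi) [packed -> stock_low]; (viii) [route_local & packed -> dock_ready]. ⇒ new: stock_low, dock_ready.
[2] (v) [dock_ready -> restock_request]; (ix) [stock_low -> oversize_item]. ⇒ new: restock_request, oversize_item.
[3] (i) [dock_ready & oversize_item -> stock_available]; (ii) [restock_request & oversize_item -> backorder]; (vii) [oversize_item -> labeled]. ⇒ new: stock_available, backorder, labeled.
[4] (iv) [stock_available -> manifest_closed]. ⇒ new: manifest_closed.
manifest_closed first appears in round 4.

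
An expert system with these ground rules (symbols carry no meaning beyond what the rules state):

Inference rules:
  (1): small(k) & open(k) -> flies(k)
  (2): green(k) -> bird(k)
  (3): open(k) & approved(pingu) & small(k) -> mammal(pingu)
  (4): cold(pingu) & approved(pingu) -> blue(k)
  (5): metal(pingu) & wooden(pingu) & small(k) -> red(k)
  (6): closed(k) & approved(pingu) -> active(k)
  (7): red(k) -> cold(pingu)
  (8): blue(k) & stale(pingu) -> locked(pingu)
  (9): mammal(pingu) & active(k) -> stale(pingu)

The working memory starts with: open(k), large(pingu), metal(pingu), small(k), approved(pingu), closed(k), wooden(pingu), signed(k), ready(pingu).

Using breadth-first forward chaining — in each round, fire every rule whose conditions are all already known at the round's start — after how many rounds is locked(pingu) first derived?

4

[1] (1) [small(k) & open(k) -> flies(k)]; (3) [open(k) & approved(pingu) & small(k) -> mammal(pingu)]; (5) [metal(pingu) & wooden(pingu) & small(k) -> red(k)]; (6) [closed(k) & approved(pingu) -> active(k)]. ⇒ new: flies(k), mammal(pingu), red(k), active(k).
[2] (7) [red(k) -> cold(pingu)]; (9) [mammal(pingu) & active(k) -> stale(pingu)]. ⇒ new: cold(pingu), stale(pingu).
[3] (4) [cold(pingu) & approved(pingu) -> blue(k)]. ⇒ new: blue(k).
[4] (8) [blue(k) & stale(pingu) -> locked(pingu)]. ⇒ new: locked(pingu).
locked(pingu) first appears in round 4.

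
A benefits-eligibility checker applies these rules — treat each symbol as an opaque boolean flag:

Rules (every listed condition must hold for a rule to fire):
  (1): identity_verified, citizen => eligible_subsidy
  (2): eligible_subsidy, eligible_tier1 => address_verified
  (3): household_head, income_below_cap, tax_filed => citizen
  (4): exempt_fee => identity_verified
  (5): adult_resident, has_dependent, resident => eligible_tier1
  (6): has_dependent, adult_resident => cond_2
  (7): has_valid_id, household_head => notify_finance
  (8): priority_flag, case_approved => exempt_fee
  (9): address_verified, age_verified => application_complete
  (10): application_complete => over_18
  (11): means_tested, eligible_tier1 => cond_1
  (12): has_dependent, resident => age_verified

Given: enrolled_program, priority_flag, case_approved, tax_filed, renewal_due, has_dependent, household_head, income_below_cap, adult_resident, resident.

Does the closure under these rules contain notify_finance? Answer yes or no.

[1] (3) [household_head, income_below_cap, tax_filed => citizen]; (5) [adult_resident, has_dependent, resident => eligible_tier1]; (6) [has_dependent, adult_resident => cond_2]; (8) [priority_flag, case_approved => exempt_fee]; (12) [has_dependent, resident => age_verified]. ⇒ new: citizen, eligible_tier1, cond_2, exempt_fee, age_verified.
[2] (4) [exempt_fee => identity_verified]. ⇒ new: identity_verified.
[3] (1) [identity_verified, citizen => eligible_subsidy]. ⇒ new: eligible_subsidy.
[4] (2) [eligible_subsidy, eligible_tier1 => address_verified]. ⇒ new: address_verified.
[5] (9) [address_verified, age_verified => application_complete]. ⇒ new: application_complete.
[6] (10) [application_complete => over_18]. ⇒ new: over_18.
Fixed point reached. notify_finance is concluded only by (7); (7) needs has_valid_id (never derived).

no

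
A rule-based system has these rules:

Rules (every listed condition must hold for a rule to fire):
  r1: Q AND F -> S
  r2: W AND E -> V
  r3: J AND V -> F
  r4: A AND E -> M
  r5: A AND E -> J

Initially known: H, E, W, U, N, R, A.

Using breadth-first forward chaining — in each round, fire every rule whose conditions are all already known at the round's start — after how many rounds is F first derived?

Round 1 fires r2, r4, r5, giving V, M, J.
Round 2 fires r3, giving F.
F first appears in round 2.

2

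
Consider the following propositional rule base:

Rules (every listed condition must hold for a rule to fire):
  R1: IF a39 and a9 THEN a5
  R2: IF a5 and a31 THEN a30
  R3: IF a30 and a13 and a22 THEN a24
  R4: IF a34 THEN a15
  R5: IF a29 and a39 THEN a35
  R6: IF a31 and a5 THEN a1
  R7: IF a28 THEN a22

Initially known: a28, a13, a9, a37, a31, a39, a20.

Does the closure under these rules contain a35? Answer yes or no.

no

Round 1 — R1, R7, derive a5, a22.
Round 2 — R2, R6, derive a30, a1.
Round 3 — R3, derive a24.
Fixed point reached. a35 is concluded only by R5; R5 needs a29 (never derived).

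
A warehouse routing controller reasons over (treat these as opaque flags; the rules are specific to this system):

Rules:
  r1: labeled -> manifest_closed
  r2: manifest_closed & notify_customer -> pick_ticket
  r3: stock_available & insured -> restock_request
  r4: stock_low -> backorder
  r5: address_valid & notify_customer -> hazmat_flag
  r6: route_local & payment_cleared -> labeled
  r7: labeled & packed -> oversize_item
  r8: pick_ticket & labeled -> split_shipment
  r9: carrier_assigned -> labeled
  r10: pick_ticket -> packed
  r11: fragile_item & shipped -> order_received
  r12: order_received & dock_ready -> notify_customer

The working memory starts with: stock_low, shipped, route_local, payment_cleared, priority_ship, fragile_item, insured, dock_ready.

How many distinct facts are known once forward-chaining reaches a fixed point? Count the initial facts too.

[1] r4 [stock_low -> backorder]; r6 [route_local & payment_cleared -> labeled]; r11 [fragile_item & shipped -> order_received]. ⇒ new: backorder, labeled, order_received.
[2] r1 [labeled -> manifest_closed]; r12 [order_received & dock_ready -> notify_customer]. ⇒ new: manifest_closed, notify_customer.
[3] r2 [manifest_closed & notify_customer -> pick_ticket]. ⇒ new: pick_ticket.
[4] r8 [pick_ticket & labeled -> split_shipment]; r10 [pick_ticket -> packed]. ⇒ new: split_shipment, packed.
[5] r7 [labeled & packed -> oversize_item]. ⇒ new: oversize_item.
Closure: {backorder, dock_ready, fragile_item, insured, labeled, manifest_closed, notify_customer, order_received, oversize_item, packed, payment_cleared, pick_ticket, priority_ship, route_local, shipped, split_shipment, stock_low} — 17 facts.

17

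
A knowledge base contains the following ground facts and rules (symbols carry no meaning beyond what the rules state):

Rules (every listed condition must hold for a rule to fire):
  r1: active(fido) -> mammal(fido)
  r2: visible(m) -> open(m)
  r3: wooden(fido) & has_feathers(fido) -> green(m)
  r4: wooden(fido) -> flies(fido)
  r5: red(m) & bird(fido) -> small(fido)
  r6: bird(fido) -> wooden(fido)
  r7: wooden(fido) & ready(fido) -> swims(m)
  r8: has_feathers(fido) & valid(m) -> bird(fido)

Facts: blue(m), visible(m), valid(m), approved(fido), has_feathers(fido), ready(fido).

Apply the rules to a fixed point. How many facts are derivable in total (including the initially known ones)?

12

Round 1: r2 [visible(m) -> open(m)]; r8 [has_feathers(fido) & valid(m) -> bird(fido)]. Adds open(m), bird(fido).
Round 2: r6 [bird(fido) -> wooden(fido)]. Adds wooden(fido).
Round 3: r3 [wooden(fido) & has_feathers(fido) -> green(m)]; r4 [wooden(fido) -> flies(fido)]; r7 [wooden(fido) & ready(fido) -> swims(m)]. Adds green(m), flies(fido), swims(m).
Closure: {approved(fido), bird(fido), blue(m), flies(fido), green(m), has_feathers(fido), open(m), ready(fido), swims(m), valid(m), visible(m), wooden(fido)} — 12 facts.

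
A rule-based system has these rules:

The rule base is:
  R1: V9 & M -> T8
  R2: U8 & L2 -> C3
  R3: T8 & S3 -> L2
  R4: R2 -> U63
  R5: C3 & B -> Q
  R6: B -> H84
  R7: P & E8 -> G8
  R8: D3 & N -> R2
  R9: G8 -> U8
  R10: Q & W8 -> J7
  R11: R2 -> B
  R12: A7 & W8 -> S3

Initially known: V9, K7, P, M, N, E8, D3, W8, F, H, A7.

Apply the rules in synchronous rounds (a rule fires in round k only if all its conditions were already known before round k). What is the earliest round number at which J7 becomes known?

5

Round 1 — R1, R7, R8, R12, derive T8, G8, R2, S3.
Round 2 — R3, R4, R9, R11, derive L2, U63, U8, B.
Round 3 — R2, R6, derive C3, H84.
Round 4 — R5, derive Q.
Round 5 — R10, derive J7.
J7 first appears in round 5.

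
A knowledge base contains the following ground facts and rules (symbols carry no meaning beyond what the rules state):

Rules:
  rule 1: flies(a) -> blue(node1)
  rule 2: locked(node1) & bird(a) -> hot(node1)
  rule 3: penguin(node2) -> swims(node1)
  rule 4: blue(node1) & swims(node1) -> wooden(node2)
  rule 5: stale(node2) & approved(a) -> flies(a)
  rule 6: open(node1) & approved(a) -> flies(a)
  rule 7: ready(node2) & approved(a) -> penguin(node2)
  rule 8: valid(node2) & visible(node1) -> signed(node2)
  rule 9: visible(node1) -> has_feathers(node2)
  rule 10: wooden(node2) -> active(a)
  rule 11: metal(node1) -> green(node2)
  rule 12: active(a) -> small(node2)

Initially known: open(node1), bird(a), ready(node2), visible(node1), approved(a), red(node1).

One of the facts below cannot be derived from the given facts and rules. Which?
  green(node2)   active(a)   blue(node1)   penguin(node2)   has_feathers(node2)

green(node2)

Round 1: rule 6 [open(node1) & approved(a) -> flies(a)]; rule 7 [ready(node2) & approved(a) -> penguin(node2)]; rule 9 [visible(node1) -> has_feathers(node2)]. New: flies(a), penguin(node2), has_feathers(node2).
Round 2: rule 1 [flies(a) -> blue(node1)]; rule 3 [penguin(node2) -> swims(node1)]. New: blue(node1), swims(node1).
Round 3: rule 4 [blue(node1) & swims(node1) -> wooden(node2)]. New: wooden(node2).
Round 4: rule 10 [wooden(node2) -> active(a)]. New: active(a).
Round 5: rule 12 [active(a) -> small(node2)]. New: small(node2).
Derived: active(a) (round 4), has_feathers(node2) (round 1), blue(node1) (round 2), penguin(node2) (round 1). green(node2) never appears in any round.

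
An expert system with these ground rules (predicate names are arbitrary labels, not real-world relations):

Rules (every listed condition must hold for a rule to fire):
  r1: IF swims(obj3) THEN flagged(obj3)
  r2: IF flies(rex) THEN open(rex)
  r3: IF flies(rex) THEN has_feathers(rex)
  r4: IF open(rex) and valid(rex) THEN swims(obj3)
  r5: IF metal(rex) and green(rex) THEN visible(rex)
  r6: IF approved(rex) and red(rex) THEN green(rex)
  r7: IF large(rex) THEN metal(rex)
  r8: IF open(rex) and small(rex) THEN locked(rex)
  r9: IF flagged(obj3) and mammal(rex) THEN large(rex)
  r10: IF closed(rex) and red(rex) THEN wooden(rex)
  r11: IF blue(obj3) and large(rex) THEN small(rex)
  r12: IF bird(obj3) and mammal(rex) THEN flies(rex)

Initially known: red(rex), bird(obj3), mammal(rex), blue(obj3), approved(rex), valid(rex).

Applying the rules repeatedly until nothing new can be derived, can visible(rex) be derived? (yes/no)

yes

Round 1 — r6, r12, derive green(rex), flies(rex).
Round 2 — r2, r3, derive open(rex), has_feathers(rex).
Round 3 — r4, derive swims(obj3).
Round 4 — r1, derive flagged(obj3).
Round 5 — r9, derive large(rex).
Round 6 — r7, r11, derive metal(rex), small(rex).
Round 7 — r5, r8, derive visible(rex), locked(rex).
visible(rex) appears in round 7, so it is derivable.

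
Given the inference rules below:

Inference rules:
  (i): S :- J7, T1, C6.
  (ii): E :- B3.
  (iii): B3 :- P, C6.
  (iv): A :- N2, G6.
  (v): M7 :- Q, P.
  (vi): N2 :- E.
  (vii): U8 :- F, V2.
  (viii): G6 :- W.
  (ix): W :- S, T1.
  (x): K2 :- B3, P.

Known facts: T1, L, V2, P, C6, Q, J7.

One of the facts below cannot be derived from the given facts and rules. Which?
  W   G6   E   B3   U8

Round 1: (i) [S :- J7, T1, C6.]; (iii) [B3 :- P, C6.]; (v) [M7 :- Q, P.]. New: S, B3, M7.
Round 2: (ii) [E :- B3.]; (ix) [W :- S, T1.]; (x) [K2 :- B3, P.]. New: E, W, K2.
Round 3: (vi) [N2 :- E.]; (viii) [G6 :- W.]. New: N2, G6.
Round 4: (iv) [A :- N2, G6.]. New: A.
Derived: W (round 2), B3 (round 1), G6 (round 3), E (round 2). U8 never appears in any round.

U8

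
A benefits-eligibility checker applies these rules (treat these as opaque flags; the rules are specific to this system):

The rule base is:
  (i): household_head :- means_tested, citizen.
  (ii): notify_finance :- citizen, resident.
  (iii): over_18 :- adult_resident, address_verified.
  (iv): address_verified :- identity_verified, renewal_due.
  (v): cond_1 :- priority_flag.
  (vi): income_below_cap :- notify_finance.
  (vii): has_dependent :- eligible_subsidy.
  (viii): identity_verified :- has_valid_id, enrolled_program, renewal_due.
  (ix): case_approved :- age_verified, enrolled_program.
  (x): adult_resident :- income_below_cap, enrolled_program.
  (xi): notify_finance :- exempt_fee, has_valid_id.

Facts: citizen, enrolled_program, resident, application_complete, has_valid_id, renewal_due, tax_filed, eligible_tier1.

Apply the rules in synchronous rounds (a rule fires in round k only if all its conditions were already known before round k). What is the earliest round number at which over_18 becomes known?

4

Round 1: (ii) [notify_finance :- citizen, resident.]; (viii) [identity_verified :- has_valid_id, enrolled_program, renewal_due.]. Adds notify_finance, identity_verified.
Round 2: (iv) [address_verified :- identity_verified, renewal_due.]; (vi) [income_below_cap :- notify_finance.]. Adds address_verified, income_below_cap.
Round 3: (x) [adult_resident :- income_below_cap, enrolled_program.]. Adds adult_resident.
Round 4: (iii) [over_18 :- adult_resident, address_verified.]. Adds over_18.
over_18 first appears in round 4.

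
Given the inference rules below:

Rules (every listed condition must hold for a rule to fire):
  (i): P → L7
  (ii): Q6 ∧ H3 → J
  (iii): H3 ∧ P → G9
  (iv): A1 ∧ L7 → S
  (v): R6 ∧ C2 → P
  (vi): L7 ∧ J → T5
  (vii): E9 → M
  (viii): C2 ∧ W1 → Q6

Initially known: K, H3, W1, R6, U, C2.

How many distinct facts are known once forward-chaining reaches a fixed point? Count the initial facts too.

12

Round 1: (v) [R6 ∧ C2 → P]; (viii) [C2 ∧ W1 → Q6]. Adds P, Q6.
Round 2: (i) [P → L7]; (ii) [Q6 ∧ H3 → J]; (iii) [H3 ∧ P → G9]. Adds L7, J, G9.
Round 3: (vi) [L7 ∧ J → T5]. Adds T5.
Closure: {C2, G9, H3, J, K, L7, P, Q6, R6, T5, U, W1} — 12 facts.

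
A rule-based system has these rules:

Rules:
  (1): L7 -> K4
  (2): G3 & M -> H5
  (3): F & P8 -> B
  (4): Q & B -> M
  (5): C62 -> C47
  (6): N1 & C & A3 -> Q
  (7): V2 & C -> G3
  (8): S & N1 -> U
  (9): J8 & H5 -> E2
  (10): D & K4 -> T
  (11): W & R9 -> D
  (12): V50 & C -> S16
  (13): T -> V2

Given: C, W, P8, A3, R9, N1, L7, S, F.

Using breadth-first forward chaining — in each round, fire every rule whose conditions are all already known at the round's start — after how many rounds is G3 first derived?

4

Round 1: (1) [L7 -> K4]; (3) [F & P8 -> B]; (6) [N1 & C & A3 -> Q]; (8) [S & N1 -> U]; (11) [W & R9 -> D]. Adds K4, B, Q, U, D.
Round 2: (4) [Q & B -> M]; (10) [D & K4 -> T]. Adds M, T.
Round 3: (13) [T -> V2]. Adds V2.
Round 4: (7) [V2 & C -> G3]. Adds G3.
G3 first appears in round 4.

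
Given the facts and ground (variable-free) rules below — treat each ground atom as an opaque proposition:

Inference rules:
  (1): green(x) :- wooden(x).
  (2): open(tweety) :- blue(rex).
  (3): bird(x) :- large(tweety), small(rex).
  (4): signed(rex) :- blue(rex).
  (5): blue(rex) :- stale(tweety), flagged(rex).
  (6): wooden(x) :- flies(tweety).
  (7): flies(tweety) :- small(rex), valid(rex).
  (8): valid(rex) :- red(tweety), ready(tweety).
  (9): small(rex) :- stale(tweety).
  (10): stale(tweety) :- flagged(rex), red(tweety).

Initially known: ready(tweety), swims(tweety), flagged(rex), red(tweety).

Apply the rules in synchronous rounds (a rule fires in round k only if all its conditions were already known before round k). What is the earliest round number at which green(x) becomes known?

Round 1: (8) [valid(rex) :- red(tweety), ready(tweety).]; (10) [stale(tweety) :- flagged(rex), red(tweety).]. New: valid(rex), stale(tweety).
Round 2: (5) [blue(rex) :- stale(tweety), flagged(rex).]; (9) [small(rex) :- stale(tweety).]. New: blue(rex), small(rex).
Round 3: (2) [open(tweety) :- blue(rex).]; (4) [signed(rex) :- blue(rex).]; (7) [flies(tweety) :- small(rex), valid(rex).]. New: open(tweety), signed(rex), flies(tweety).
Round 4: (6) [wooden(x) :- flies(tweety).]. New: wooden(x).
Round 5: (1) [green(x) :- wooden(x).]. New: green(x).
green(x) first appears in round 5.

5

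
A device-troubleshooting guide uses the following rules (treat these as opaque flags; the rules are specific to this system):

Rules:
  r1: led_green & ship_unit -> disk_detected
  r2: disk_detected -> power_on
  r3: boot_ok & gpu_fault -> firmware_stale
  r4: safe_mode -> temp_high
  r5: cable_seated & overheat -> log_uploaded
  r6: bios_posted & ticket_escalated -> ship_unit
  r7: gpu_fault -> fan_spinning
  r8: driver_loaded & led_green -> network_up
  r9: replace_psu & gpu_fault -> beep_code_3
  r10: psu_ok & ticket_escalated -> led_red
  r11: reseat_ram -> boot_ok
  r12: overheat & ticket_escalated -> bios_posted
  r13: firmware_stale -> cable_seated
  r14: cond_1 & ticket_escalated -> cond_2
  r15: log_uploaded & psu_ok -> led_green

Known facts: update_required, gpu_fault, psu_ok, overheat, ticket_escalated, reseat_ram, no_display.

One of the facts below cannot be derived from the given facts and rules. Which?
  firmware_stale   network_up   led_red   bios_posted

network_up

Round 1: r7 [gpu_fault -> fan_spinning]; r10 [psu_ok & ticket_escalated -> led_red]; r11 [reseat_ram -> boot_ok]; r12 [overheat & ticket_escalated -> bios_posted]. New: fan_spinning, led_red, boot_ok, bios_posted.
Round 2: r3 [boot_ok & gpu_fault -> firmware_stale]; r6 [bios_posted & ticket_escalated -> ship_unit]. New: firmware_stale, ship_unit.
Round 3: r13 [firmware_stale -> cable_seated]. New: cable_seated.
Round 4: r5 [cable_seated & overheat -> log_uploaded]. New: log_uploaded.
Round 5: r15 [log_uploaded & psu_ok -> led_green]. New: led_green.
Round 6: r1 [led_green & ship_unit -> disk_detected]. New: disk_detected.
Round 7: r2 [disk_detected -> power_on]. New: power_on.
Derived: bios_posted (round 1), led_red (round 1), firmware_stale (round 2). network_up never appears in any round.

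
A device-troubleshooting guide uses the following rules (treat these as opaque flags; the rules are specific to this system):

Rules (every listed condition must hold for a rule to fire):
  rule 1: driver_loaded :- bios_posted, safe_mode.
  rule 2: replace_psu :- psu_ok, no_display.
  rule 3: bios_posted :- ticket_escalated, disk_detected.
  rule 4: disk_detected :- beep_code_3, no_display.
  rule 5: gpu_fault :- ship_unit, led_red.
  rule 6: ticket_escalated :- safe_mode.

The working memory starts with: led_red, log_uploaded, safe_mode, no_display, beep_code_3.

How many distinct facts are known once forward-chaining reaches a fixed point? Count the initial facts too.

Round 1 — rule 4, rule 6, derive disk_detected, ticket_escalated.
Round 2 — rule 3, derive bios_posted.
Round 3 — rule 1, derive driver_loaded.
Closure: {beep_code_3, bios_posted, disk_detected, driver_loaded, led_red, log_uploaded, no_display, safe_mode, ticket_escalated} — 9 facts.

9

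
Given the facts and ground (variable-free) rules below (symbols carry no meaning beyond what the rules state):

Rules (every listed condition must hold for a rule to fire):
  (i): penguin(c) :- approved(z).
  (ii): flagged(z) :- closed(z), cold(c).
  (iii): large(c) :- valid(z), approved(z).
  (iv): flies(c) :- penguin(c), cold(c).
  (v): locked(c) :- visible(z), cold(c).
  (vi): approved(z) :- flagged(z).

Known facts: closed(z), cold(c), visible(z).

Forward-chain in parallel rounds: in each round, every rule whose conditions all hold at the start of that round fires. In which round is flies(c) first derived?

Round 1 fires (ii), (v), giving flagged(z), locked(c).
Round 2 fires (vi), giving approved(z).
Round 3 fires (i), giving penguin(c).
Round 4 fires (iv), giving flies(c).
flies(c) first appears in round 4.

4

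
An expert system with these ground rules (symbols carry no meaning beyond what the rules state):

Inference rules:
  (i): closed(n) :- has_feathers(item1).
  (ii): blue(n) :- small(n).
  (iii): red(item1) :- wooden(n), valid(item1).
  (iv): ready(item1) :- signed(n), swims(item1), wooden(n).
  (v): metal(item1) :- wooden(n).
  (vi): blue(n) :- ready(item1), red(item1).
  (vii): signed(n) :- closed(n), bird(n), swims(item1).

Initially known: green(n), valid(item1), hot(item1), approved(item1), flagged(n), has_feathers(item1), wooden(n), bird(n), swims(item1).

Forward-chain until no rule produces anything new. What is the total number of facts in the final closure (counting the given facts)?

Round 1 fires (i), (iii), (v), giving closed(n), red(item1), metal(item1).
Round 2 fires (vii), giving signed(n).
Round 3 fires (iv), giving ready(item1).
Round 4 fires (vi), giving blue(n).
Closure: {approved(item1), bird(n), blue(n), closed(n), flagged(n), green(n), has_feathers(item1), hot(item1), metal(item1), ready(item1), red(item1), signed(n), swims(item1), valid(item1), wooden(n)} — 15 facts.

15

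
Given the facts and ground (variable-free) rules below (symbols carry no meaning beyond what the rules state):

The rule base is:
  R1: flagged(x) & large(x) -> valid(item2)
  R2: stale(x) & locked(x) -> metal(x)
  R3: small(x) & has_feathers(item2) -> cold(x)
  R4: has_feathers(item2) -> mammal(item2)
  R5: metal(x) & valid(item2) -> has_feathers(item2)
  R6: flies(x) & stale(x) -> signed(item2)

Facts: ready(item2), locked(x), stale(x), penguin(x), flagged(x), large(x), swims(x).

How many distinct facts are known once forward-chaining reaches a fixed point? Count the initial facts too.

11

Round 1 — R1, R2, derive valid(item2), metal(x).
Round 2 — R5, derive has_feathers(item2).
Round 3 — R4, derive mammal(item2).
Closure: {flagged(x), has_feathers(item2), large(x), locked(x), mammal(item2), metal(x), penguin(x), ready(item2), stale(x), swims(x), valid(item2)} — 11 facts.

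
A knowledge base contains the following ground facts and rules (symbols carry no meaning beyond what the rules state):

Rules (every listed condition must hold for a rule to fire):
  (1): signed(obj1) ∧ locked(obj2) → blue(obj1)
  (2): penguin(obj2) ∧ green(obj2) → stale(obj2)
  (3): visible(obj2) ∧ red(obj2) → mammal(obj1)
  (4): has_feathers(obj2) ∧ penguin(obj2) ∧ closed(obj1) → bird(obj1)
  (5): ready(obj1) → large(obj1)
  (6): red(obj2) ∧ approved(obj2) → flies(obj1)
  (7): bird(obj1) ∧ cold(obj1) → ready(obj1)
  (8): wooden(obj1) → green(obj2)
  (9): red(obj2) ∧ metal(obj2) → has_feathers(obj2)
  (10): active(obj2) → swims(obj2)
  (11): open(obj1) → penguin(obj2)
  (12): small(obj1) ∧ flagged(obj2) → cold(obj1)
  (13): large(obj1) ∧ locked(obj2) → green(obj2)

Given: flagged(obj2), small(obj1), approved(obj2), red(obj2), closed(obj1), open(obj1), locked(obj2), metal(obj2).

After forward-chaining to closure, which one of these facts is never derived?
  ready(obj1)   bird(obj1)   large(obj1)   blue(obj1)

Round 1: (6) [red(obj2) ∧ approved(obj2) → flies(obj1)]; (9) [red(obj2) ∧ metal(obj2) → has_feathers(obj2)]; (11) [open(obj1) → penguin(obj2)]; (12) [small(obj1) ∧ flagged(obj2) → cold(obj1)]. Adds flies(obj1), has_feathers(obj2), penguin(obj2), cold(obj1).
Round 2: (4) [has_feathers(obj2) ∧ penguin(obj2) ∧ closed(obj1) → bird(obj1)]. Adds bird(obj1).
Round 3: (7) [bird(obj1) ∧ cold(obj1) → ready(obj1)]. Adds ready(obj1).
Round 4: (5) [ready(obj1) → large(obj1)]. Adds large(obj1).
Round 5: (13) [large(obj1) ∧ locked(obj2) → green(obj2)]. Adds green(obj2).
Round 6: (2) [penguin(obj2) ∧ green(obj2) → stale(obj2)]. Adds stale(obj2).
Derived: bird(obj1) (round 2), ready(obj1) (round 3), large(obj1) (round 4). blue(obj1) never appears in any round.

blue(obj1)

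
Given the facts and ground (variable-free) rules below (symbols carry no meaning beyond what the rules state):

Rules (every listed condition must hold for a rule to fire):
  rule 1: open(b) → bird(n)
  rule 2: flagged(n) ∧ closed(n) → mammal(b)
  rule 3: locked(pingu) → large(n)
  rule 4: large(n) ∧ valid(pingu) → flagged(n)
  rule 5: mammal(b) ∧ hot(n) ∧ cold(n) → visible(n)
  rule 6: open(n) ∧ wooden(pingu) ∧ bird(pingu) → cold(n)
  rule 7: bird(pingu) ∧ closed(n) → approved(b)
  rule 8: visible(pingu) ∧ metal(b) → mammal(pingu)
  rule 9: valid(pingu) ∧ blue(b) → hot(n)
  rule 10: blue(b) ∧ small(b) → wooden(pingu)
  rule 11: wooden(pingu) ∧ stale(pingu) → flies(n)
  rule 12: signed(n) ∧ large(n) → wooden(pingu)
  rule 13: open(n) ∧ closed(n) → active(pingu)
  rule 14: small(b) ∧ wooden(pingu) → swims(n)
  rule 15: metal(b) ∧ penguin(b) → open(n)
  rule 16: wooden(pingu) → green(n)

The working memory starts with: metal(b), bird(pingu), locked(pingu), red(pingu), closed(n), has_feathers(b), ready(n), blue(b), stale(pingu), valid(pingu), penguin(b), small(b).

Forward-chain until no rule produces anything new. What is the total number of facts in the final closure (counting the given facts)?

Round 1 — rule 3, rule 7, rule 9, rule 10, rule 15, derive large(n), approved(b), hot(n), wooden(pingu), open(n).
Round 2 — rule 4, rule 6, rule 11, rule 13, rule 14, rule 16, derive flagged(n), cold(n), flies(n), active(pingu), swims(n), green(n).
Round 3 — rule 2, derive mammal(b).
Round 4 — rule 5, derive visible(n).
Closure: {active(pingu), approved(b), bird(pingu), blue(b), closed(n), cold(n), flagged(n), flies(n), green(n), has_feathers(b), hot(n), large(n), locked(pingu), mammal(b), metal(b), open(n), penguin(b), ready(n), red(pingu), small(b), stale(pingu), swims(n), valid(pingu), visible(n), wooden(pingu)} — 25 facts.

25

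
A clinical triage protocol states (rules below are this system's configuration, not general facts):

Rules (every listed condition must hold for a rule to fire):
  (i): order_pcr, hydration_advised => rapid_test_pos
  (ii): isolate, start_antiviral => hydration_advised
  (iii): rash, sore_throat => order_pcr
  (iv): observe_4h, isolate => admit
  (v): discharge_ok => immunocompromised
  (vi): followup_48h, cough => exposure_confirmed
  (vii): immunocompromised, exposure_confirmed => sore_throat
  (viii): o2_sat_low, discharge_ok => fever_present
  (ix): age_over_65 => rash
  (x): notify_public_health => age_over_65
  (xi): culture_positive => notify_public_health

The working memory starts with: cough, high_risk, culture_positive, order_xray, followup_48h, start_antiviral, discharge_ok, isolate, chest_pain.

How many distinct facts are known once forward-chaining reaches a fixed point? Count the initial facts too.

18

[1] (ii) [isolate, start_antiviral => hydration_advised]; (v) [discharge_ok => immunocompromised]; (vi) [followup_48h, cough => exposure_confirmed]; (xi) [culture_positive => notify_public_health]. ⇒ new: hydration_advised, immunocompromised, exposure_confirmed, notify_public_health.
[2] (vii) [immunocompromised, exposure_confirmed => sore_throat]; (x) [notify_public_health => age_over_65]. ⇒ new: sore_throat, age_over_65.
[3] (ix) [age_over_65 => rash]. ⇒ new: rash.
[4] (iii) [rash, sore_throat => order_pcr]. ⇒ new: order_pcr.
[5] (i) [order_pcr, hydration_advised => rapid_test_pos]. ⇒ new: rapid_test_pos.
Closure: {age_over_65, chest_pain, cough, culture_positive, discharge_ok, exposure_confirmed, followup_48h, high_risk, hydration_advised, immunocompromised, isolate, notify_public_health, order_pcr, order_xray, rapid_test_pos, rash, sore_throat, start_antiviral} — 18 facts.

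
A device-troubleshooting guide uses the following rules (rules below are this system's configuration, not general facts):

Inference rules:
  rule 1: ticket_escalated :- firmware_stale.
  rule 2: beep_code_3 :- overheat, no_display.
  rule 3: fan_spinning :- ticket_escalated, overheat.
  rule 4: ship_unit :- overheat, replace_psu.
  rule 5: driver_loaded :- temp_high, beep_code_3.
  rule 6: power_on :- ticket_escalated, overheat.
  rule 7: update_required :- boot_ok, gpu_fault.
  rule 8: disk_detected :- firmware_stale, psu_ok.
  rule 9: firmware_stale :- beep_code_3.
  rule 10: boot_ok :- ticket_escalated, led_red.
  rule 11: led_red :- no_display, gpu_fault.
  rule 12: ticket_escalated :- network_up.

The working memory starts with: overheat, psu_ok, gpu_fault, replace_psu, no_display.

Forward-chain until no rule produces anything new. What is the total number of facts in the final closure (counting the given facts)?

Round 1 — rule 2, rule 4, rule 11, derive beep_code_3, ship_unit, led_red.
Round 2 — rule 9, derive firmware_stale.
Round 3 — rule 1, rule 8, derive ticket_escalated, disk_detected.
Round 4 — rule 3, rule 6, rule 10, derive fan_spinning, power_on, boot_ok.
Round 5 — rule 7, derive update_required.
Closure: {beep_code_3, boot_ok, disk_detected, fan_spinning, firmware_stale, gpu_fault, led_red, no_display, overheat, power_on, psu_ok, replace_psu, ship_unit, ticket_escalated, update_required} — 15 facts.

15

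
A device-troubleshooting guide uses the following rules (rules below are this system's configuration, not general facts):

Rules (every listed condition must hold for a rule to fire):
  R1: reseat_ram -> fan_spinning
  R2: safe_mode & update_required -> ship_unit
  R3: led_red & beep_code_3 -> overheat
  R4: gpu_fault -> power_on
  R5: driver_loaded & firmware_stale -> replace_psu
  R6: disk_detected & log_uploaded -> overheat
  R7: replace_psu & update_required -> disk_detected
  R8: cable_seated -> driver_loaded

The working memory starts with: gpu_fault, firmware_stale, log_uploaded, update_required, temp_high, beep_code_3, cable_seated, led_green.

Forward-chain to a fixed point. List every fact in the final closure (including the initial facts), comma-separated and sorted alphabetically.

beep_code_3, cable_seated, disk_detected, driver_loaded, firmware_stale, gpu_fault, led_green, log_uploaded, overheat, power_on, replace_psu, temp_high, update_required

Round 1 fires R4, R8, giving power_on, driver_loaded.
Round 2 fires R5, giving replace_psu.
Round 3 fires R7, giving disk_detected.
Round 4 fires R6, giving overheat.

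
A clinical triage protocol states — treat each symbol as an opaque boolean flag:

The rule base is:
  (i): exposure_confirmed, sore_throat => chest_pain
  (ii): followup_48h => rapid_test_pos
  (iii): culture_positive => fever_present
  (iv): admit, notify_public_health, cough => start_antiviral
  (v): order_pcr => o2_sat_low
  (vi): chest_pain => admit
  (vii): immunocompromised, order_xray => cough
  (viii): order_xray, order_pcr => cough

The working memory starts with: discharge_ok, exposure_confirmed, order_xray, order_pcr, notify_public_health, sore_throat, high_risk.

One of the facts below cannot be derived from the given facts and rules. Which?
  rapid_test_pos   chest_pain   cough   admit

Round 1 fires (i), (v), (viii), giving chest_pain, o2_sat_low, cough.
Round 2 fires (vi), giving admit.
Round 3 fires (iv), giving start_antiviral.
Derived: cough (round 1), chest_pain (round 1), admit (round 2). rapid_test_pos never appears in any round.

rapid_test_pos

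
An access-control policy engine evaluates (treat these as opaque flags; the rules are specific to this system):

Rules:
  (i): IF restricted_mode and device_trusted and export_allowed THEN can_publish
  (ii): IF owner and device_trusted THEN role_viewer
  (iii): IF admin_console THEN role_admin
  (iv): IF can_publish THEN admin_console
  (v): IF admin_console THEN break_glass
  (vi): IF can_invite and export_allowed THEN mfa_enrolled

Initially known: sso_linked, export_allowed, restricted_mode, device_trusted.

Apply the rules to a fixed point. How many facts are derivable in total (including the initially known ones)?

8

Round 1 fires (i), giving can_publish.
Round 2 fires (iv), giving admin_console.
Round 3 fires (iii), (v), giving role_admin, break_glass.
Closure: {admin_console, break_glass, can_publish, device_trusted, export_allowed, restricted_mode, role_admin, sso_linked} — 8 facts.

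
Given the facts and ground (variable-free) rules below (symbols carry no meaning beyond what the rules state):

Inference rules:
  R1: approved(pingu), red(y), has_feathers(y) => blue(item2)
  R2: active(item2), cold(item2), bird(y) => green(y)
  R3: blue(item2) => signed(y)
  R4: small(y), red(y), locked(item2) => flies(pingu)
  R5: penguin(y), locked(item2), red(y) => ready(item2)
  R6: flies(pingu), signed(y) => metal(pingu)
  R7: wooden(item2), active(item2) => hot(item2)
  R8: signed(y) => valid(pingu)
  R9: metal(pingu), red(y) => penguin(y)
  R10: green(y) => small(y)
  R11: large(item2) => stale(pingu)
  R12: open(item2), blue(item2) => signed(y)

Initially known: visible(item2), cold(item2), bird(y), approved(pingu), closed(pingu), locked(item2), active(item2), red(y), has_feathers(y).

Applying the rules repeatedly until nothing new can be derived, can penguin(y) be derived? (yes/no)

yes

Round 1 — R1, R2, derive blue(item2), green(y).
Round 2 — R3, R10, derive signed(y), small(y).
Round 3 — R4, R8, derive flies(pingu), valid(pingu).
Round 4 — R6, derive metal(pingu).
Round 5 — R9, derive penguin(y).
Round 6 — R5, derive ready(item2).
penguin(y) appears in round 5, so it is derivable.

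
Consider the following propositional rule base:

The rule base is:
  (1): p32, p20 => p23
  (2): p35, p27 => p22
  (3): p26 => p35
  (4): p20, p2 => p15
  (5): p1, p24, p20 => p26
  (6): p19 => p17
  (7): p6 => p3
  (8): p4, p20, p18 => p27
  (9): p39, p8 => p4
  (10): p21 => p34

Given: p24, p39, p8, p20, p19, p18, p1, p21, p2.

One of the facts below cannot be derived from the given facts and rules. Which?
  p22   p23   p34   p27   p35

p23

[1] (4) [p20, p2 => p15]; (5) [p1, p24, p20 => p26]; (6) [p19 => p17]; (9) [p39, p8 => p4]; (10) [p21 => p34]. ⇒ new: p15, p26, p17, p4, p34.
[2] (3) [p26 => p35]; (8) [p4, p20, p18 => p27]. ⇒ new: p35, p27.
[3] (2) [p35, p27 => p22]. ⇒ new: p22.
Derived: p35 (round 2), p34 (round 1), p22 (round 3), p27 (round 2). p23 never appears in any round.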